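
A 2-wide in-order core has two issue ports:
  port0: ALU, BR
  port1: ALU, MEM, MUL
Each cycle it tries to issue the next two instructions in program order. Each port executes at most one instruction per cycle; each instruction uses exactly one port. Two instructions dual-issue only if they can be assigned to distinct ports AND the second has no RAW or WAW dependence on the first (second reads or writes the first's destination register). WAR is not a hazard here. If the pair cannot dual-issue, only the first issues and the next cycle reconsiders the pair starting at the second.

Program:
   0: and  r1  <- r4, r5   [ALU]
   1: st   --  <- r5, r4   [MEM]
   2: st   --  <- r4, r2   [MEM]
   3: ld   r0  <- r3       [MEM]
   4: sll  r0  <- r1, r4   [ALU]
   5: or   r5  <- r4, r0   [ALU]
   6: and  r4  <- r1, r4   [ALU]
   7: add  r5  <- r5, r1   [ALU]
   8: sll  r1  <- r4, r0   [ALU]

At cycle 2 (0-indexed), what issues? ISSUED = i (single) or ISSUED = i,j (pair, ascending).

0. and st @i0/i1  | pair
1. st @i2  | no-port MEM/MEM
2. ld @i3  | WAW r0
3. sll @i4  | RAW r0
4. or and @i5/i6  | pair
5. add sll @i7/i8  | pair

ISSUED = 3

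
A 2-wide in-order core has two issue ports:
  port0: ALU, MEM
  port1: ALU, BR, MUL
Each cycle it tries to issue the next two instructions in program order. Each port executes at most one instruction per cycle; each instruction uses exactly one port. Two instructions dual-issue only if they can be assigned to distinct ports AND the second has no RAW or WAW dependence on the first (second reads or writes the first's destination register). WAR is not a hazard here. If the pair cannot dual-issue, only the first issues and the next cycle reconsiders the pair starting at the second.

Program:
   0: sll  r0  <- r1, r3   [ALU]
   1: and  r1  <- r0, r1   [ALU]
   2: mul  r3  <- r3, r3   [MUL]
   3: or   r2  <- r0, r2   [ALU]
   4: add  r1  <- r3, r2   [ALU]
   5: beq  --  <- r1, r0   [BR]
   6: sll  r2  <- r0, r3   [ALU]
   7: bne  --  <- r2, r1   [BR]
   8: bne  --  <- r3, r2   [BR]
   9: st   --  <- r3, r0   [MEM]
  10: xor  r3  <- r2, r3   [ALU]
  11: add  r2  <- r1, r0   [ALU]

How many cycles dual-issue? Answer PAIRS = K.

PAIRS = 4

#0 head=0: sll i0 RAW r0
#1 head=1: and+mul i1+i2 2-wide
#2 head=3: or i3 RAW r2
#3 head=4: add i4 RAW r1
#4 head=5: beq+sll i5+i6 2-wide
#5 head=7: bne i7 no-port BR/BR
#6 head=8: bne+st i8+i9 2-wide
#7 head=10: xor+add i10+i11 2-wide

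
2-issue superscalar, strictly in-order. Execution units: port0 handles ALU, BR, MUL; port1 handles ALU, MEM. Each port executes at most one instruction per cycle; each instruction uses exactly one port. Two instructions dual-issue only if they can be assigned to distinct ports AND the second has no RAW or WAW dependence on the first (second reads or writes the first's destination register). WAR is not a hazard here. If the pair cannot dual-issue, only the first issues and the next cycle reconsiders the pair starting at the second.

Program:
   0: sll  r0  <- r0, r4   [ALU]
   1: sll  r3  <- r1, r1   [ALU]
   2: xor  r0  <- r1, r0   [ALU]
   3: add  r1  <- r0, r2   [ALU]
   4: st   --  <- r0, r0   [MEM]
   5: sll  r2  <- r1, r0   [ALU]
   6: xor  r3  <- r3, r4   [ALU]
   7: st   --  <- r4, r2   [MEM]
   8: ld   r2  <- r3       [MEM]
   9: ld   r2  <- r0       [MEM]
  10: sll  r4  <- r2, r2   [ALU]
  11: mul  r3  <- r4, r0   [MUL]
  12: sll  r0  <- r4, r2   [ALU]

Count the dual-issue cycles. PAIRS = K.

PAIRS = 4

  cy0 -> i0/i1 (sll.ALU sll.ALU) dual
  cy1 -> i2 (xor.ALU) RAW r0
  cy2 -> i3/i4 (add.ALU st.MEM) dual
  cy3 -> i5/i6 (sll.ALU xor.ALU) dual
  cy4 -> i7 (st.MEM) no-port MEM/MEM
  cy5 -> i8 (ld.MEM) no-port MEM/MEM
  cy6 -> i9 (ld.MEM) RAW r2
  cy7 -> i10 (sll.ALU) RAW r4
  cy8 -> i11/i12 (mul.MUL sll.ALU) dual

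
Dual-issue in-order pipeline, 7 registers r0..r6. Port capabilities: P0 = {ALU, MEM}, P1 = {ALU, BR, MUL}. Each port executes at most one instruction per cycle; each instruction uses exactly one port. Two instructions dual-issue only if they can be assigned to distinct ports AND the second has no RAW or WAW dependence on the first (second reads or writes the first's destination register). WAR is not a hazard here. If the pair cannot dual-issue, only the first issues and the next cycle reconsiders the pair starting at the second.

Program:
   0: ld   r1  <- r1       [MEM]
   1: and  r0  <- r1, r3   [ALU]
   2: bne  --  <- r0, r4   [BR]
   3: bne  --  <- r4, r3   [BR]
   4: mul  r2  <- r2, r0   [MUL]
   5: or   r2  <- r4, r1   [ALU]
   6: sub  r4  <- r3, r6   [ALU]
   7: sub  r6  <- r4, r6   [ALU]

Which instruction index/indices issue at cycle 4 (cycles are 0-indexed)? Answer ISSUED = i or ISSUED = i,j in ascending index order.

ISSUED = 4

[0] i0  ld.MEM  -- RAW r1
[1] i1  and.ALU  -- RAW r0
[2] i2  bne.BR  -- no-port BR/BR
[3] i3  bne.BR  -- no-port BR/MUL
[4] i4  mul.MUL  -- WAW r2
[5] i5/i6  or.ALU+sub.ALU  -- 2-wide
[6] i7  sub.ALU  -- tail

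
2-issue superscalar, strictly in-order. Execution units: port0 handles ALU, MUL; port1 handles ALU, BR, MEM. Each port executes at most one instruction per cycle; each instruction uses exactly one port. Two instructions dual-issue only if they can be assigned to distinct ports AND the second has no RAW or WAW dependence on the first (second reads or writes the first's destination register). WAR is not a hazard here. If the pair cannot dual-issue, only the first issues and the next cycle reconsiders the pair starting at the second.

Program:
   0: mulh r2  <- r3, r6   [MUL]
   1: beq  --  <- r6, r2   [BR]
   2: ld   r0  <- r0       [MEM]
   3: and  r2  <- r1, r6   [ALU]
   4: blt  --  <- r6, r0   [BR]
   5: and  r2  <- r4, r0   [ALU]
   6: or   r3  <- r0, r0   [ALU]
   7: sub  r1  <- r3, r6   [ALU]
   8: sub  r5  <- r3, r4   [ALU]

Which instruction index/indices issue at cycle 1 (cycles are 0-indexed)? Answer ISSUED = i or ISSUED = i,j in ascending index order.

ISSUED = 1

[0] i0  mulh.MUL  -- RAW r2
[1] i1  beq.BR  -- no-port BR/MEM
[2] i2&i3  ld.MEM/and.ALU  -- dual
[3] i4&i5  blt.BR/and.ALU  -- dual
[4] i6  or.ALU  -- RAW r3
[5] i7&i8  sub.ALU/sub.ALU  -- dual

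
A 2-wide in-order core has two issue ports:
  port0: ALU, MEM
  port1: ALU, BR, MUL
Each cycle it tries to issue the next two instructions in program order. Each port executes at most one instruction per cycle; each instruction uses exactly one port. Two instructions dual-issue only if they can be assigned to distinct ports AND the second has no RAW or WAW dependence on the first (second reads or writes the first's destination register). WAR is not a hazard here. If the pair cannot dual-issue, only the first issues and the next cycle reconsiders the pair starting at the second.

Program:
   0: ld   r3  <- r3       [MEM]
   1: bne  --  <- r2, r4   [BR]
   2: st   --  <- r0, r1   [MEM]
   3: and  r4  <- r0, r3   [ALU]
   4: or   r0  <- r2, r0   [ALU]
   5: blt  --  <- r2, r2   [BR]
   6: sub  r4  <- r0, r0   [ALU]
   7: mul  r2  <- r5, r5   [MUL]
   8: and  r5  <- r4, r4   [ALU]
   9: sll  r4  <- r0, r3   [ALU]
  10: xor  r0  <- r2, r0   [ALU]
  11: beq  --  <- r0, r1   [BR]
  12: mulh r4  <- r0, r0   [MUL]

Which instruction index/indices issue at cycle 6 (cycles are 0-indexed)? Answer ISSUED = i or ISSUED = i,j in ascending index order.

[0] i0&i1  ld.MEM+bne.BR  -- pair
[1] i2&i3  st.MEM+and.ALU  -- pair
[2] i4&i5  or.ALU+blt.BR  -- pair
[3] i6&i7  sub.ALU+mul.MUL  -- pair
[4] i8&i9  and.ALU+sll.ALU  -- pair
[5] i10  xor.ALU  -- RAW r0
[6] i11  beq.BR  -- no-port BR/MUL
[7] i12  mulh.MUL  -- tail

ISSUED = 11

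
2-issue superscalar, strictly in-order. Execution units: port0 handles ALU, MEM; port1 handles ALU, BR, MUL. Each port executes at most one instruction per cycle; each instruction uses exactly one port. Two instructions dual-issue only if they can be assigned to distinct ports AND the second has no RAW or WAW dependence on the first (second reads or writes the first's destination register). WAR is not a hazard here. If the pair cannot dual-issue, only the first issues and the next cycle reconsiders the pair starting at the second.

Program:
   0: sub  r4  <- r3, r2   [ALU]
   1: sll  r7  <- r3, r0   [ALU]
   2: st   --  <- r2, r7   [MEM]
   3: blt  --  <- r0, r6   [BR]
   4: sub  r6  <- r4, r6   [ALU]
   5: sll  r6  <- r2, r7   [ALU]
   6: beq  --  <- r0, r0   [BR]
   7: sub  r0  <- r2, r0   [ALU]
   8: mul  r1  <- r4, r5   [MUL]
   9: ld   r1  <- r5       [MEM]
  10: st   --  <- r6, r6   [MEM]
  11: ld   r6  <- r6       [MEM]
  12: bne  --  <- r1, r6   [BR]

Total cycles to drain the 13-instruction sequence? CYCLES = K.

c0: i0,i1 sub.ALU;sll.ALU  dual
c1: i2,i3 st.MEM;blt.BR  dual
c2: i4 sub.ALU  WAW r6
c3: i5,i6 sll.ALU;beq.BR  dual
c4: i7,i8 sub.ALU;mul.MUL  dual
c5: i9 ld.MEM  no-port MEM/MEM
c6: i10 st.MEM  no-port MEM/MEM
c7: i11 ld.MEM  RAW r6
c8: i12 bne.BR  tail

CYCLES = 9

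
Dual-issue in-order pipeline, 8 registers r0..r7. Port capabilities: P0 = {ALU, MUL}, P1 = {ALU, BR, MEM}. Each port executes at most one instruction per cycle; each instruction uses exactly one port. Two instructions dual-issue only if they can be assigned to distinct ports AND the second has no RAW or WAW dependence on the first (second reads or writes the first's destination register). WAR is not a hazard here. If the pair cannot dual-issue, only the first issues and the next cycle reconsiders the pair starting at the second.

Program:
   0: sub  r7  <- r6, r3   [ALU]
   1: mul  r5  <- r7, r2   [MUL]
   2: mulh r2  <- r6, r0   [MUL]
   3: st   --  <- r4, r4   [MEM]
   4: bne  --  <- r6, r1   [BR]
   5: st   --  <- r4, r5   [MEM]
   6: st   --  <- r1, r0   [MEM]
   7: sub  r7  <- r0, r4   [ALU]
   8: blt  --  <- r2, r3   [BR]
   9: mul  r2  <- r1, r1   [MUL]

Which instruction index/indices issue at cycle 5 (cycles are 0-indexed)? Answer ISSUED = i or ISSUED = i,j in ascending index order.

ISSUED = 6,7

  cy0 -> i0 (sub) RAW r7
  cy1 -> i1 (mul) no-port MUL/MUL
  cy2 -> i2,i3 (mulh/st) dual
  cy3 -> i4 (bne) no-port BR/MEM
  cy4 -> i5 (st) no-port MEM/MEM
  cy5 -> i6,i7 (st/sub) dual
  cy6 -> i8,i9 (blt/mul) dual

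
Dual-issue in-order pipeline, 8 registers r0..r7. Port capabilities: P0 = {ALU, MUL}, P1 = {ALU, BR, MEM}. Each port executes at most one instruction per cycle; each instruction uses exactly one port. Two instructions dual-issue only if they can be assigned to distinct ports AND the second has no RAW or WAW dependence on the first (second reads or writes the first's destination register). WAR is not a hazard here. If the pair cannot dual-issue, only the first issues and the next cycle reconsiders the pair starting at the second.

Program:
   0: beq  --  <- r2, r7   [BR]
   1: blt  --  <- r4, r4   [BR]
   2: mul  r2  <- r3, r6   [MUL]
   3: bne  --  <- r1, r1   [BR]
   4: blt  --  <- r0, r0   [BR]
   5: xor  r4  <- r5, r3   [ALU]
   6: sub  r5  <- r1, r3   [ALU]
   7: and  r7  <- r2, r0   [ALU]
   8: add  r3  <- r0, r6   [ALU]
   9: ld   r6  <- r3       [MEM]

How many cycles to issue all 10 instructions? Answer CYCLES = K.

CYCLES = 7

t=0 i0:beq ; no-port BR/BR
t=1 i1,i2:blt mul ; dual
t=2 i3:bne ; no-port BR/BR
t=3 i4,i5:blt xor ; dual
t=4 i6,i7:sub and ; dual
t=5 i8:add ; RAW r3
t=6 i9:ld ; tail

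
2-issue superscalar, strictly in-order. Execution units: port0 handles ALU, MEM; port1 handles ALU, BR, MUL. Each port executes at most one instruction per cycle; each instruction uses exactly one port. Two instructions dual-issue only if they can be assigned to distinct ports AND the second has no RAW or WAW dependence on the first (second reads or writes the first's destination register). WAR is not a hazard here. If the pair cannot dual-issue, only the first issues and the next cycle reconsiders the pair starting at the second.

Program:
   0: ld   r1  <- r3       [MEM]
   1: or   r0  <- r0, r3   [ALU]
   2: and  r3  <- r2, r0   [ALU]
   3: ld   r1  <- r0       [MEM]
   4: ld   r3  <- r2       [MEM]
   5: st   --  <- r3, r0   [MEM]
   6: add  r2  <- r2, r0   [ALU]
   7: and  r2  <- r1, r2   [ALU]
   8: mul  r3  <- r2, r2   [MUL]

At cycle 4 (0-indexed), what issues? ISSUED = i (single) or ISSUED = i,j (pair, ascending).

ISSUED = 7

0. ld.MEM;or.ALU @i0+i1  | dual
1. and.ALU;ld.MEM @i2+i3  | dual
2. ld.MEM @i4  | no-port MEM/MEM
3. st.MEM;add.ALU @i5+i6  | dual
4. and.ALU @i7  | RAW r2
5. mul.MUL @i8  | tail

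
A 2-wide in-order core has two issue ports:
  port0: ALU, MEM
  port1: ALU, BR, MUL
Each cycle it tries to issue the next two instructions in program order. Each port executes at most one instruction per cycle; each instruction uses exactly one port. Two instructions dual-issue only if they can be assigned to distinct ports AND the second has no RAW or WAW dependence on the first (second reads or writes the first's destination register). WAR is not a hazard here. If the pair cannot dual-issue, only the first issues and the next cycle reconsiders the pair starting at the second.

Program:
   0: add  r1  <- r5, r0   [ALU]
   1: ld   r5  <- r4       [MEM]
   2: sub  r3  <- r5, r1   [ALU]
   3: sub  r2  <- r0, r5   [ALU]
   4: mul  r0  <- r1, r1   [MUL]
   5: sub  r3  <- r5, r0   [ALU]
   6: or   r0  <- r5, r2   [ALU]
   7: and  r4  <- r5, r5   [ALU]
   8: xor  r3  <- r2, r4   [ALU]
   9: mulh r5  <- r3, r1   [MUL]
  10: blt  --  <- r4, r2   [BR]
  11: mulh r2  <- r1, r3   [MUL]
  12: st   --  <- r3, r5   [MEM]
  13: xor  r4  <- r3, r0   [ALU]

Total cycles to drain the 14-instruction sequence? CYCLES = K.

CYCLES = 10

0. add.ALU ld.MEM @i0&i1  | 2-wide
1. sub.ALU sub.ALU @i2&i3  | 2-wide
2. mul.MUL @i4  | RAW r0
3. sub.ALU or.ALU @i5&i6  | 2-wide
4. and.ALU @i7  | RAW r4
5. xor.ALU @i8  | RAW r3
6. mulh.MUL @i9  | no-port MUL/BR
7. blt.BR @i10  | no-port BR/MUL
8. mulh.MUL st.MEM @i11&i12  | 2-wide
9. xor.ALU @i13  | tail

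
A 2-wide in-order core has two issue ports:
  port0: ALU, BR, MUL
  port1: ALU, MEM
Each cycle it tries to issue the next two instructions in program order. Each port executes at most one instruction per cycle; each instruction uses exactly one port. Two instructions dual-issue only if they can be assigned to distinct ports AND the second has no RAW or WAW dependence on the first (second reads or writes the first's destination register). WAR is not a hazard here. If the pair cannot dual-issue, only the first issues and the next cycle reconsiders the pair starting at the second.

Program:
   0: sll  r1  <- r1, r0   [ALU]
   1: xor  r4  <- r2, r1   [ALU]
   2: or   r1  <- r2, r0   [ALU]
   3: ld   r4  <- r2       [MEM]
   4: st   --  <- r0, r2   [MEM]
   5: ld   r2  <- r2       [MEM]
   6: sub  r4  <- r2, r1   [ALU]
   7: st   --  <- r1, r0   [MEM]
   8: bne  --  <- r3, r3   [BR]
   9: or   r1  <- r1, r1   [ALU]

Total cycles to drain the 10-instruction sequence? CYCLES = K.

  cy0 -> i0 (sll.ALU) RAW r1
  cy1 -> i1/i2 (xor.ALU/or.ALU) pair
  cy2 -> i3 (ld.MEM) no-port MEM/MEM
  cy3 -> i4 (st.MEM) no-port MEM/MEM
  cy4 -> i5 (ld.MEM) RAW r2
  cy5 -> i6/i7 (sub.ALU/st.MEM) pair
  cy6 -> i8/i9 (bne.BR/or.ALU) pair

CYCLES = 7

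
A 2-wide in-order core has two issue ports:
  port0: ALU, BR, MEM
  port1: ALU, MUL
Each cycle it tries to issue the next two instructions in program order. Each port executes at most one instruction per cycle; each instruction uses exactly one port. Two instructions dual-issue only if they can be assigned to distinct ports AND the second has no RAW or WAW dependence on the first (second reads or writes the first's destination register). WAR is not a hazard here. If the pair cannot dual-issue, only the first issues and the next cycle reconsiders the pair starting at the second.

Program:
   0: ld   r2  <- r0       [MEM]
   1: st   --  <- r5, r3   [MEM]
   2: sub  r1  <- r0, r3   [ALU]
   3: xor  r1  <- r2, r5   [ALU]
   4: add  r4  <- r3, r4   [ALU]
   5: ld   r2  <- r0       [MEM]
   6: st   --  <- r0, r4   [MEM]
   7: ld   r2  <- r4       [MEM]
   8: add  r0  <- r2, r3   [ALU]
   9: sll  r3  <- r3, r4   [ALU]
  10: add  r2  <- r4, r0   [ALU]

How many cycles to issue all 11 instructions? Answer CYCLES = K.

c0: i0 ld  no-port MEM/MEM
c1: i1/i2 st;sub  pair
c2: i3/i4 xor;add  pair
c3: i5 ld  no-port MEM/MEM
c4: i6 st  no-port MEM/MEM
c5: i7 ld  RAW r2
c6: i8/i9 add;sll  pair
c7: i10 add  tail

CYCLES = 8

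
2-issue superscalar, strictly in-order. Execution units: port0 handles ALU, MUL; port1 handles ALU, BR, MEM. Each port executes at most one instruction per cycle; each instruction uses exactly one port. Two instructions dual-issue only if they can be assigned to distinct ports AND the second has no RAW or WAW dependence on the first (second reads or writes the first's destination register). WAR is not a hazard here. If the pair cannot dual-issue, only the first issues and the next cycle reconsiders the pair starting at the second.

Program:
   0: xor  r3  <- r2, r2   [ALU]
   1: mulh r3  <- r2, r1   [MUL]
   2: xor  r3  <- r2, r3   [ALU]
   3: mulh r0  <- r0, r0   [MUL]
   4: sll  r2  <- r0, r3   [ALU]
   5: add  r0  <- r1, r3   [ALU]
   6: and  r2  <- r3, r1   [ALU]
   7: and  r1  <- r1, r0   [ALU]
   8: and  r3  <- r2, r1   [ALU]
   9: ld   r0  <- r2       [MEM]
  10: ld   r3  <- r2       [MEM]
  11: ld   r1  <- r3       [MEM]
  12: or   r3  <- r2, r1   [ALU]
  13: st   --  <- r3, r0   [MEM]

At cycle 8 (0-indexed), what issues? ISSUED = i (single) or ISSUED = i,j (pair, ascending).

ISSUED = 12

  cy0 -> i0 (xor) WAW r3
  cy1 -> i1 (mulh) RAW+WAW r3
  cy2 -> i2/i3 (xor;mulh) 2-wide
  cy3 -> i4/i5 (sll;add) 2-wide
  cy4 -> i6/i7 (and;and) 2-wide
  cy5 -> i8/i9 (and;ld) 2-wide
  cy6 -> i10 (ld) no-port MEM/MEM
  cy7 -> i11 (ld) RAW r1
  cy8 -> i12 (or) RAW r3
  cy9 -> i13 (st) tail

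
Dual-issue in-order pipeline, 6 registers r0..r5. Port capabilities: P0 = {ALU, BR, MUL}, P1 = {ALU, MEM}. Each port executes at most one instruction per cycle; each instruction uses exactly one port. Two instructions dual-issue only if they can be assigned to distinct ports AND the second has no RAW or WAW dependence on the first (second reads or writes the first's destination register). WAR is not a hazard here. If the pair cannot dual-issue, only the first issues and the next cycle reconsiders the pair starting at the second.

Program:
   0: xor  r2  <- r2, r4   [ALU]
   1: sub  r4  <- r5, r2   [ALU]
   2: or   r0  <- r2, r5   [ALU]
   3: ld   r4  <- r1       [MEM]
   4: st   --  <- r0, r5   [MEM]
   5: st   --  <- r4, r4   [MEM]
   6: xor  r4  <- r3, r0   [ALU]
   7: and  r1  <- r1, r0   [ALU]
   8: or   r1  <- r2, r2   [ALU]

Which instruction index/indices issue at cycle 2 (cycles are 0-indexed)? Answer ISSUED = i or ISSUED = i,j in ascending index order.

ISSUED = 3

[0] i0  xor  -- RAW r2
[1] i1/i2  sub/or  -- 2-wide
[2] i3  ld  -- no-port MEM/MEM
[3] i4  st  -- no-port MEM/MEM
[4] i5/i6  st/xor  -- 2-wide
[5] i7  and  -- WAW r1
[6] i8  or  -- tail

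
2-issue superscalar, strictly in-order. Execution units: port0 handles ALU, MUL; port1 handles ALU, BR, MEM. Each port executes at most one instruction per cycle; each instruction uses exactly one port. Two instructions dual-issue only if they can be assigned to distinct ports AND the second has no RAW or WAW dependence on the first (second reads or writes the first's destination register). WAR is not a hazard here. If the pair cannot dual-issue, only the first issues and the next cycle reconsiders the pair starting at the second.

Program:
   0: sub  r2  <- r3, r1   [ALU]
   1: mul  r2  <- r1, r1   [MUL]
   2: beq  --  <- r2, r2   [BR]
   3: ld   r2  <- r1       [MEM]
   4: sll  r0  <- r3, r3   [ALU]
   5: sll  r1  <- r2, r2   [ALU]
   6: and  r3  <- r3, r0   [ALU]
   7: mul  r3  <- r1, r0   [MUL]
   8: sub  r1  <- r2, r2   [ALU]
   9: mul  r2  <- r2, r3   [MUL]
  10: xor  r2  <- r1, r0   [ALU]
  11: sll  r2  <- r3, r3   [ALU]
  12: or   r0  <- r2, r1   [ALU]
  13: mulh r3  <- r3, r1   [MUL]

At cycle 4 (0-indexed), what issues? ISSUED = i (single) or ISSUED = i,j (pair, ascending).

t=0 i0:sub.ALU ; WAW r2
t=1 i1:mul.MUL ; RAW r2
t=2 i2:beq.BR ; no-port BR/MEM
t=3 i3/i4:ld.MEM/sll.ALU ; 2-wide
t=4 i5/i6:sll.ALU/and.ALU ; 2-wide
t=5 i7/i8:mul.MUL/sub.ALU ; 2-wide
t=6 i9:mul.MUL ; WAW r2
t=7 i10:xor.ALU ; WAW r2
t=8 i11:sll.ALU ; RAW r2
t=9 i12/i13:or.ALU/mulh.MUL ; 2-wide

ISSUED = 5,6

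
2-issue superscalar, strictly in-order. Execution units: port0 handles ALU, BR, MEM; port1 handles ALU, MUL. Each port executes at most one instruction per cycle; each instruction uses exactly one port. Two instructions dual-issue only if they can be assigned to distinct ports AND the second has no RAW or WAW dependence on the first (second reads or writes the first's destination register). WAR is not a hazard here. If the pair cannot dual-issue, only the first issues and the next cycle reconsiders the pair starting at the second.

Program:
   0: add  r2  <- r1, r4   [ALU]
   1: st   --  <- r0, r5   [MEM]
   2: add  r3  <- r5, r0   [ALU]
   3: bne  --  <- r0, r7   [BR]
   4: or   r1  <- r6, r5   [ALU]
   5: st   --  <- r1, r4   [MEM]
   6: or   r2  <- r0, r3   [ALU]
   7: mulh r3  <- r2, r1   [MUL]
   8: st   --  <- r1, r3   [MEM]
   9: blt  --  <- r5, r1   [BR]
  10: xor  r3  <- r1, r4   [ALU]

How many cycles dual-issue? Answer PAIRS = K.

t=0 i0&i1:add;st ; dual
t=1 i2&i3:add;bne ; dual
t=2 i4:or ; RAW r1
t=3 i5&i6:st;or ; dual
t=4 i7:mulh ; RAW r3
t=5 i8:st ; no-port MEM/BR
t=6 i9&i10:blt;xor ; dual

PAIRS = 4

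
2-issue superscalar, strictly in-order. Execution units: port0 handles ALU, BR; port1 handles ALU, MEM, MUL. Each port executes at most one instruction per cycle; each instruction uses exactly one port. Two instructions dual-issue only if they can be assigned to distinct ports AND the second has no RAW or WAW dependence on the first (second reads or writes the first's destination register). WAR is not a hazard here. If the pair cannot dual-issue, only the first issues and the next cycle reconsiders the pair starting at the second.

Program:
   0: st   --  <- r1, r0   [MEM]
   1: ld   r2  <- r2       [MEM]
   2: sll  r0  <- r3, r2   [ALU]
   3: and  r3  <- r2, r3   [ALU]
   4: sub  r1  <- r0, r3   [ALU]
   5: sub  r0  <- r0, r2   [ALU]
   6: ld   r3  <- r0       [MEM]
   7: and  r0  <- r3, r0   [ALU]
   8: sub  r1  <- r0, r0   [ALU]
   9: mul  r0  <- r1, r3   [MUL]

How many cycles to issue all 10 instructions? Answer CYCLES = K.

  cy0 -> i0 (st) no-port MEM/MEM
  cy1 -> i1 (ld) RAW r2
  cy2 -> i2&i3 (sll;and) 2-wide
  cy3 -> i4&i5 (sub;sub) 2-wide
  cy4 -> i6 (ld) RAW r3
  cy5 -> i7 (and) RAW r0
  cy6 -> i8 (sub) RAW r1
  cy7 -> i9 (mul) tail

CYCLES = 8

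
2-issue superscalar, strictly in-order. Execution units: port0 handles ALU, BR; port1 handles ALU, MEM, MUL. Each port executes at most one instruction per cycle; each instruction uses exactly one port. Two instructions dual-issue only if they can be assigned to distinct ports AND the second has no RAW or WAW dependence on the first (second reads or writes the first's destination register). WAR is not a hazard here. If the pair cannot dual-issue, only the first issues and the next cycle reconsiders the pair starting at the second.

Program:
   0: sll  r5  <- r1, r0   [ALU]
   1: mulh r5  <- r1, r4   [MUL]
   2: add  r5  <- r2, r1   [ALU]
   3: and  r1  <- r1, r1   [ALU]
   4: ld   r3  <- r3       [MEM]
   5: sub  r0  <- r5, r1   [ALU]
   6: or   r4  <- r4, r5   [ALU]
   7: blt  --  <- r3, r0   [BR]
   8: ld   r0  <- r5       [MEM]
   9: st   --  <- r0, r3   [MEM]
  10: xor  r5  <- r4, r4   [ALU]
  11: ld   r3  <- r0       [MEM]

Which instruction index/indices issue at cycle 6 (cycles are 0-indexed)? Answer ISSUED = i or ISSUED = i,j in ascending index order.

0. sll.ALU @i0  | WAW r5
1. mulh.MUL @i1  | WAW r5
2. add.ALU+and.ALU @i2/i3  | 2-wide
3. ld.MEM+sub.ALU @i4/i5  | 2-wide
4. or.ALU+blt.BR @i6/i7  | 2-wide
5. ld.MEM @i8  | no-port MEM/MEM
6. st.MEM+xor.ALU @i9/i10  | 2-wide
7. ld.MEM @i11  | tail

ISSUED = 9,10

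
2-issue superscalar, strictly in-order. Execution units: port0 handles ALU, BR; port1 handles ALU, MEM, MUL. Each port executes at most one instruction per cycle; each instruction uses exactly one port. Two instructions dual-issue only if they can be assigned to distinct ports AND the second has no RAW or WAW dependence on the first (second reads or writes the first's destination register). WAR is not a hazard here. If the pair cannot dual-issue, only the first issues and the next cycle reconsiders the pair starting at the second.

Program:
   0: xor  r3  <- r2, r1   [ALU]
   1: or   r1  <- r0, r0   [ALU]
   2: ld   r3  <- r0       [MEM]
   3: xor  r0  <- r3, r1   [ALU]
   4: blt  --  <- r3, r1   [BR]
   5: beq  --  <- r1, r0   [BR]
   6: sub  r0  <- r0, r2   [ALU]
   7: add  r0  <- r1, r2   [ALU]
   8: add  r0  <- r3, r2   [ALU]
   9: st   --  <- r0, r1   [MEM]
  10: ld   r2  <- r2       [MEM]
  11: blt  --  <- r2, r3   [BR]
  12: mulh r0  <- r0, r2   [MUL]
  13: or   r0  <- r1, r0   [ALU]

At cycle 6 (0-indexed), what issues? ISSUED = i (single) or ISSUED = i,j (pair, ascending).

ISSUED = 9

#0 head=0: xor.ALU/or.ALU i0/i1 pair
#1 head=2: ld.MEM i2 RAW r3
#2 head=3: xor.ALU/blt.BR i3/i4 pair
#3 head=5: beq.BR/sub.ALU i5/i6 pair
#4 head=7: add.ALU i7 WAW r0
#5 head=8: add.ALU i8 RAW r0
#6 head=9: st.MEM i9 no-port MEM/MEM
#7 head=10: ld.MEM i10 RAW r2
#8 head=11: blt.BR/mulh.MUL i11/i12 pair
#9 head=13: or.ALU i13 tail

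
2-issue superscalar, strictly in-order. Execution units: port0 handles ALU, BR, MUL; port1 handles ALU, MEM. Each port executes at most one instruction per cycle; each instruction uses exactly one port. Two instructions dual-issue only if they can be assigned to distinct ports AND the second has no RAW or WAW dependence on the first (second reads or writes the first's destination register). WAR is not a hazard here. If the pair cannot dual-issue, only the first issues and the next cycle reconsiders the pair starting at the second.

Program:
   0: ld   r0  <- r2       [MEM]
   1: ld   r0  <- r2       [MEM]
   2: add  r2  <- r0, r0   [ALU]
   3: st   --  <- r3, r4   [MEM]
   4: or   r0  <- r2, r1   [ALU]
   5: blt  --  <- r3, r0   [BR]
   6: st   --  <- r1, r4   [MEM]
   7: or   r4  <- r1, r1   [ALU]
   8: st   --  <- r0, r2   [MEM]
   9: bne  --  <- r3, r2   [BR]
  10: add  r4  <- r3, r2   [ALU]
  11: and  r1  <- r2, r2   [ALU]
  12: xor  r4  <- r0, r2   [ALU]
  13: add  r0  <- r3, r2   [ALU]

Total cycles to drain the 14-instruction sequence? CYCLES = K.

CYCLES = 9

c0: i0 ld  no-port MEM/MEM
c1: i1 ld  RAW r0
c2: i2+i3 add/st  dual
c3: i4 or  RAW r0
c4: i5+i6 blt/st  dual
c5: i7+i8 or/st  dual
c6: i9+i10 bne/add  dual
c7: i11+i12 and/xor  dual
c8: i13 add  tail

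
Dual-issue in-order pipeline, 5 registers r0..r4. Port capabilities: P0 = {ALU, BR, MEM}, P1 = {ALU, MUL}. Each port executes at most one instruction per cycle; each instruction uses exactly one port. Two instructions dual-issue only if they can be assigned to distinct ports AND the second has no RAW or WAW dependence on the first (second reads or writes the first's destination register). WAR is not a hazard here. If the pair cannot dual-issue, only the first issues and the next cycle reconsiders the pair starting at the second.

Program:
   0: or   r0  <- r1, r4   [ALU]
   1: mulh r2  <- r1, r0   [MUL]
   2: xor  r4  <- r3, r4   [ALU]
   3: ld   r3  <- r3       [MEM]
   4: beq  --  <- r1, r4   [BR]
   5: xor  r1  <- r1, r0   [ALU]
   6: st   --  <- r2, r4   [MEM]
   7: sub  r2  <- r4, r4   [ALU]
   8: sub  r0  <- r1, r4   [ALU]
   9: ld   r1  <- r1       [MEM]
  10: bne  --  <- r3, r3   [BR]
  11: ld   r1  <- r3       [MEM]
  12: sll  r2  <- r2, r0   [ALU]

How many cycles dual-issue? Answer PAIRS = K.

PAIRS = 5

0. or.ALU @i0  | RAW r0
1. mulh.MUL+xor.ALU @i1&i2  | pair
2. ld.MEM @i3  | no-port MEM/BR
3. beq.BR+xor.ALU @i4&i5  | pair
4. st.MEM+sub.ALU @i6&i7  | pair
5. sub.ALU+ld.MEM @i8&i9  | pair
6. bne.BR @i10  | no-port BR/MEM
7. ld.MEM+sll.ALU @i11&i12  | pair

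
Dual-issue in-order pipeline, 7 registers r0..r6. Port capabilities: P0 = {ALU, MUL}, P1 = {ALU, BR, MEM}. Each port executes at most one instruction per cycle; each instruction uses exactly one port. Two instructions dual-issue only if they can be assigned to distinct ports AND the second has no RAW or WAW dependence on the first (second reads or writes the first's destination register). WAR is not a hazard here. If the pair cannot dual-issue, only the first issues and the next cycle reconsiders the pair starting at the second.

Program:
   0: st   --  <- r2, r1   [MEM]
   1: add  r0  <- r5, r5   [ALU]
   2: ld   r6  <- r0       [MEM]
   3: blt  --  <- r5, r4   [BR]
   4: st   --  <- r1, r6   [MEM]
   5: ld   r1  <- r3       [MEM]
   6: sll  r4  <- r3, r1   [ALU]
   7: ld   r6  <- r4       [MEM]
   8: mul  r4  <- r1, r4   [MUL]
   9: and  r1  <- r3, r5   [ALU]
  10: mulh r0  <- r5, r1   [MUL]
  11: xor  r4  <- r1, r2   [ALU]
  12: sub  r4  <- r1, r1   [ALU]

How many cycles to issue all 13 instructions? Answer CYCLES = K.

[0] i0,i1  st/add  -- 2-wide
[1] i2  ld  -- no-port MEM/BR
[2] i3  blt  -- no-port BR/MEM
[3] i4  st  -- no-port MEM/MEM
[4] i5  ld  -- RAW r1
[5] i6  sll  -- RAW r4
[6] i7,i8  ld/mul  -- 2-wide
[7] i9  and  -- RAW r1
[8] i10,i11  mulh/xor  -- 2-wide
[9] i12  sub  -- tail

CYCLES = 10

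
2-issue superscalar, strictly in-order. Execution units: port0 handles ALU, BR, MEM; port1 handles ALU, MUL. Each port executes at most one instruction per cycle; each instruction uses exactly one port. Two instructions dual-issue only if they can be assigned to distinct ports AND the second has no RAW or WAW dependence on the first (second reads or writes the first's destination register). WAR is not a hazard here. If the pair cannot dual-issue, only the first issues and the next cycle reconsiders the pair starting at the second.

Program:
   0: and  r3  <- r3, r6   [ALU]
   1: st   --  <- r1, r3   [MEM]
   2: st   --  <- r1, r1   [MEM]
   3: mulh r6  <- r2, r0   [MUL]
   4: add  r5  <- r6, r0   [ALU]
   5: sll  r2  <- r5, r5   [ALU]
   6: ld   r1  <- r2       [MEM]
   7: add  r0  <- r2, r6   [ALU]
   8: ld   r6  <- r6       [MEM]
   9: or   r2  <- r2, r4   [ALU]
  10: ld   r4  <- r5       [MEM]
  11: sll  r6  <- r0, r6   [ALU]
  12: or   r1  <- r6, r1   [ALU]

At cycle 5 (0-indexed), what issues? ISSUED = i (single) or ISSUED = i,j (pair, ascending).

ISSUED = 6,7

c0: i0 and  RAW r3
c1: i1 st  no-port MEM/MEM
c2: i2,i3 st;mulh  pair
c3: i4 add  RAW r5
c4: i5 sll  RAW r2
c5: i6,i7 ld;add  pair
c6: i8,i9 ld;or  pair
c7: i10,i11 ld;sll  pair
c8: i12 or  tail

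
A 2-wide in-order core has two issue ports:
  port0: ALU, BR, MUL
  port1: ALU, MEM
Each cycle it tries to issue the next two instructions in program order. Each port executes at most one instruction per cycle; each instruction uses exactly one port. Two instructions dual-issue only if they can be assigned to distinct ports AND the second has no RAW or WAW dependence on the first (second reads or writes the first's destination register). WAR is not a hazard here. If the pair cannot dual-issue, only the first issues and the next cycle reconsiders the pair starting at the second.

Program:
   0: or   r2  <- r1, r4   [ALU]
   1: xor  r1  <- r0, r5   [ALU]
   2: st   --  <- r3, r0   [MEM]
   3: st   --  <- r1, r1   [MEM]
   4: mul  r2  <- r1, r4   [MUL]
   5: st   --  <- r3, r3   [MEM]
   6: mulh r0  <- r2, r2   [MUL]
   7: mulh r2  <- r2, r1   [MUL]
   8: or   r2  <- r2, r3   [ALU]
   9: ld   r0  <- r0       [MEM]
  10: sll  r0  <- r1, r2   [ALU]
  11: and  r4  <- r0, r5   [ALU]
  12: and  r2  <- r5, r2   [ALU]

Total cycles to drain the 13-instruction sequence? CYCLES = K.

c0: i0/i1 or.ALU/xor.ALU  pair
c1: i2 st.MEM  no-port MEM/MEM
c2: i3/i4 st.MEM/mul.MUL  pair
c3: i5/i6 st.MEM/mulh.MUL  pair
c4: i7 mulh.MUL  RAW+WAW r2
c5: i8/i9 or.ALU/ld.MEM  pair
c6: i10 sll.ALU  RAW r0
c7: i11/i12 and.ALU/and.ALU  pair

CYCLES = 8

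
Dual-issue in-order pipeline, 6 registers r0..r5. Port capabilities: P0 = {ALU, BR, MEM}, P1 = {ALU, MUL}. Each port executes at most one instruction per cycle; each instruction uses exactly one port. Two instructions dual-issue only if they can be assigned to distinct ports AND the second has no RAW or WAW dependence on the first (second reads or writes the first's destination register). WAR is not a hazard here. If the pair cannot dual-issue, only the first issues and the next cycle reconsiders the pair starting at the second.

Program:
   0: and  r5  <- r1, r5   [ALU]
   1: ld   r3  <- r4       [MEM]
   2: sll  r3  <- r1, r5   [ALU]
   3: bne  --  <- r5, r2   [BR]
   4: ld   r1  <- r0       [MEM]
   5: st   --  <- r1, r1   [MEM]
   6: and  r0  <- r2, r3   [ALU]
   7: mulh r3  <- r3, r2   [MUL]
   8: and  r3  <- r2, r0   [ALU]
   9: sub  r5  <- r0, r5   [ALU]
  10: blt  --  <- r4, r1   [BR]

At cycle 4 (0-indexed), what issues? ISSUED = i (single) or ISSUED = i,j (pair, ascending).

ISSUED = 7

t=0 i0&i1:and.ALU ld.MEM ; dual
t=1 i2&i3:sll.ALU bne.BR ; dual
t=2 i4:ld.MEM ; no-port MEM/MEM
t=3 i5&i6:st.MEM and.ALU ; dual
t=4 i7:mulh.MUL ; WAW r3
t=5 i8&i9:and.ALU sub.ALU ; dual
t=6 i10:blt.BR ; tail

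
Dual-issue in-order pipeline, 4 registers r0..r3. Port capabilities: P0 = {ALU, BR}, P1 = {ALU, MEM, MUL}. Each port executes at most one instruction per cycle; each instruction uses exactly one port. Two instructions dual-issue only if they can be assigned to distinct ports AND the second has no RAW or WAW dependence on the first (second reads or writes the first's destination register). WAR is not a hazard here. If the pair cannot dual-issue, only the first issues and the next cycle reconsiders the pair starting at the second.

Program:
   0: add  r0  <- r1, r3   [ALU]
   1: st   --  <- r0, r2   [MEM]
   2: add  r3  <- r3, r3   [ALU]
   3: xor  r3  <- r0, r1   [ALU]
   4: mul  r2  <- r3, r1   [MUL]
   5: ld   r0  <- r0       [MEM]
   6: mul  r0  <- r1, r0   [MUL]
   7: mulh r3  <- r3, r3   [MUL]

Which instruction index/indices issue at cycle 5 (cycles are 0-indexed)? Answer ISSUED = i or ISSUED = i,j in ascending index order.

c0: i0 add  RAW r0
c1: i1+i2 st;add  dual
c2: i3 xor  RAW r3
c3: i4 mul  no-port MUL/MEM
c4: i5 ld  no-port MEM/MUL
c5: i6 mul  no-port MUL/MUL
c6: i7 mulh  tail

ISSUED = 6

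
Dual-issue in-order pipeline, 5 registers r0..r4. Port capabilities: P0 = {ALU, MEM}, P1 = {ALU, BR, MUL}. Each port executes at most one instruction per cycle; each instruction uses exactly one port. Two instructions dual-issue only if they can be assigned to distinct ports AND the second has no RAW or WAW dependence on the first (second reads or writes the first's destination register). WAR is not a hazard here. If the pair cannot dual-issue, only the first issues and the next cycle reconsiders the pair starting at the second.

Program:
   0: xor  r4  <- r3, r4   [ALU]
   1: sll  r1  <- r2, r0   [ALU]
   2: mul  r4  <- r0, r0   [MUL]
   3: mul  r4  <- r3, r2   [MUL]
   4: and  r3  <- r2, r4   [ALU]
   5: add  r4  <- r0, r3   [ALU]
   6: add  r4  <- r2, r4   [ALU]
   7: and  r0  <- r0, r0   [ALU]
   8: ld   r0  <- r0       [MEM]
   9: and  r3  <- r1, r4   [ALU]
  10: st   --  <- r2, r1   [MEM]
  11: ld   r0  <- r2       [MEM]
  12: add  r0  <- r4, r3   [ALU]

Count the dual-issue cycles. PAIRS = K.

PAIRS = 3

[0] i0/i1  xor+sll  -- pair
[1] i2  mul  -- no-port MUL/MUL
[2] i3  mul  -- RAW r4
[3] i4  and  -- RAW r3
[4] i5  add  -- RAW+WAW r4
[5] i6/i7  add+and  -- pair
[6] i8/i9  ld+and  -- pair
[7] i10  st  -- no-port MEM/MEM
[8] i11  ld  -- WAW r0
[9] i12  add  -- tail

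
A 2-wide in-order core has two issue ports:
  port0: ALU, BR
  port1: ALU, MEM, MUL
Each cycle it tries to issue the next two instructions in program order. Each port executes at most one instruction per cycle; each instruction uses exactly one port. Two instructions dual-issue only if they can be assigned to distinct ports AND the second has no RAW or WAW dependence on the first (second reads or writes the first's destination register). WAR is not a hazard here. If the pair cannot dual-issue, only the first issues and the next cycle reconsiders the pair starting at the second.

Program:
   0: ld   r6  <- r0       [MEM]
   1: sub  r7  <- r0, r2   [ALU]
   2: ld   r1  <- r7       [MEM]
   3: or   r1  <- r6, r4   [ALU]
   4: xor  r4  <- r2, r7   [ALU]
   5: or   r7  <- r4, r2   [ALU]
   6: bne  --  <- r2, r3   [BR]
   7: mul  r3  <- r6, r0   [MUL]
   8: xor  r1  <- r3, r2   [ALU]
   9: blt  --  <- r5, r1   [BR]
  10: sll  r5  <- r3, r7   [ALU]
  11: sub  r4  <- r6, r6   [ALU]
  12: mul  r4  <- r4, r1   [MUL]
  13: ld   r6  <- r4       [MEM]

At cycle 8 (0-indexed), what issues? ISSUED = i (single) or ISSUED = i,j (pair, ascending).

ISSUED = 12

0. ld sub @i0+i1  | pair
1. ld @i2  | WAW r1
2. or xor @i3+i4  | pair
3. or bne @i5+i6  | pair
4. mul @i7  | RAW r3
5. xor @i8  | RAW r1
6. blt sll @i9+i10  | pair
7. sub @i11  | RAW+WAW r4
8. mul @i12  | no-port MUL/MEM
9. ld @i13  | tail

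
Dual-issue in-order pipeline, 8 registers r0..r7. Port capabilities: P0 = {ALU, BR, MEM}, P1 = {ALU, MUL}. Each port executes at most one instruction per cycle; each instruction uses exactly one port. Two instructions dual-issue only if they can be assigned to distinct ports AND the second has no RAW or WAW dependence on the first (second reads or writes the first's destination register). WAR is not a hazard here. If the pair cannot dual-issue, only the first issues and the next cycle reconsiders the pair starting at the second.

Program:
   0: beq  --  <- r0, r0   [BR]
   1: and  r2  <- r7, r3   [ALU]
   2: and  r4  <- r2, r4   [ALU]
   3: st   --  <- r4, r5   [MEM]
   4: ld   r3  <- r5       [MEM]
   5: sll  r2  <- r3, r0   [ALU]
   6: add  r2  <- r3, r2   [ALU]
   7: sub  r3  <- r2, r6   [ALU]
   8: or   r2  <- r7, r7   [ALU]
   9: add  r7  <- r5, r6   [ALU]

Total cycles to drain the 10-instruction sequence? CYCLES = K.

CYCLES = 8

[0] i0/i1  beq.BR+and.ALU  -- 2-wide
[1] i2  and.ALU  -- RAW r4
[2] i3  st.MEM  -- no-port MEM/MEM
[3] i4  ld.MEM  -- RAW r3
[4] i5  sll.ALU  -- RAW+WAW r2
[5] i6  add.ALU  -- RAW r2
[6] i7/i8  sub.ALU+or.ALU  -- 2-wide
[7] i9  add.ALU  -- tail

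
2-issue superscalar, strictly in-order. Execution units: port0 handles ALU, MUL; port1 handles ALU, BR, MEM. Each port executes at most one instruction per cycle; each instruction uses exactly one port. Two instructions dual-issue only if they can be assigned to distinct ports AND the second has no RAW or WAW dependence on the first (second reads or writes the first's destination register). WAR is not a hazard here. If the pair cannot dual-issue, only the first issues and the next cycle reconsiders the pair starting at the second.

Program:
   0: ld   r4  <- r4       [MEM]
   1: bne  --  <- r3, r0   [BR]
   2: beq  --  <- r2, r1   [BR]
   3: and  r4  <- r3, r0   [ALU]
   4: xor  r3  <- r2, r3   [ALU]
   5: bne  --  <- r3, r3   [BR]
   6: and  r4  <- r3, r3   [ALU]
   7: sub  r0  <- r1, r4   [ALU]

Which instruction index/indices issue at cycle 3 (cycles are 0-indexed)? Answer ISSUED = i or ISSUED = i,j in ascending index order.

ISSUED = 4

0. ld.MEM @i0  | no-port MEM/BR
1. bne.BR @i1  | no-port BR/BR
2. beq.BR and.ALU @i2,i3  | 2-wide
3. xor.ALU @i4  | RAW r3
4. bne.BR and.ALU @i5,i6  | 2-wide
5. sub.ALU @i7  | tail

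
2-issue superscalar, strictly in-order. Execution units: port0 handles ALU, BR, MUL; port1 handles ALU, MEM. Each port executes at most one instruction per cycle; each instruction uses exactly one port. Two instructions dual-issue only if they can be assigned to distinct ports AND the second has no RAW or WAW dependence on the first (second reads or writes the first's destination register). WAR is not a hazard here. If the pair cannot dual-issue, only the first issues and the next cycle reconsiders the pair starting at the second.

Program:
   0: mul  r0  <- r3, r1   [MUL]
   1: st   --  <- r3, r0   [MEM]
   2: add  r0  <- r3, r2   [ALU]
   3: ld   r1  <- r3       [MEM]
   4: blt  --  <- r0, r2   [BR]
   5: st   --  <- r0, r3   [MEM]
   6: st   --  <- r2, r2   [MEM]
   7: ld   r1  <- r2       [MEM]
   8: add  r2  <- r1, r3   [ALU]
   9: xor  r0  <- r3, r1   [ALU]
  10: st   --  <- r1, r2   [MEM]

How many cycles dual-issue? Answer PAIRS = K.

PAIRS = 3

t=0 i0:mul.MUL ; RAW r0
t=1 i1,i2:st.MEM/add.ALU ; dual
t=2 i3,i4:ld.MEM/blt.BR ; dual
t=3 i5:st.MEM ; no-port MEM/MEM
t=4 i6:st.MEM ; no-port MEM/MEM
t=5 i7:ld.MEM ; RAW r1
t=6 i8,i9:add.ALU/xor.ALU ; dual
t=7 i10:st.MEM ; tail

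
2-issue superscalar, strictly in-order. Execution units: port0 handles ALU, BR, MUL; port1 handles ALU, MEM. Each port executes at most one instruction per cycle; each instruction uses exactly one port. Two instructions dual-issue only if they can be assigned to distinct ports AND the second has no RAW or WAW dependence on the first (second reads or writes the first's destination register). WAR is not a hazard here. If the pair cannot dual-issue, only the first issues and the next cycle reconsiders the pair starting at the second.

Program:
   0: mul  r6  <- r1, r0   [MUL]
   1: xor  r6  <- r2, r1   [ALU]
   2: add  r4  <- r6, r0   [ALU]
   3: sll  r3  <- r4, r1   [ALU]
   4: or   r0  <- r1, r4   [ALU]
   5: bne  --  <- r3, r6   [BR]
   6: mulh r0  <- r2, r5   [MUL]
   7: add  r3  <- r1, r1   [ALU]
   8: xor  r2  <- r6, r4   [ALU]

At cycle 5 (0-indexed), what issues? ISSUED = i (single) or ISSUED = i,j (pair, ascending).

c0: i0 mul  WAW r6
c1: i1 xor  RAW r6
c2: i2 add  RAW r4
c3: i3,i4 sll+or  pair
c4: i5 bne  no-port BR/MUL
c5: i6,i7 mulh+add  pair
c6: i8 xor  tail

ISSUED = 6,7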